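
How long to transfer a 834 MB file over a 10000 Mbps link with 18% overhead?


Effective throughput = 10000 * (1 - 18/100) = 8200 Mbps
File size in Mb = 834 * 8 = 6672 Mb
Time = 6672 / 8200
Time = 0.8137 seconds


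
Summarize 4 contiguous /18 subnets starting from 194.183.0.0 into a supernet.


Original prefix: /18
Number of subnets: 4 = 2^2
New prefix = 18 - 2 = 16
Supernet: 194.183.0.0/16


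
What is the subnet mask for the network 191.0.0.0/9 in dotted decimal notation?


/9 means 9 network bits, 23 host bits
Binary: 11111111100000000000000000000000
Mask: 255.128.0.0


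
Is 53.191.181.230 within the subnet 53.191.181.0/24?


Subnet network: 53.191.181.0
Test IP AND mask: 53.191.181.0
Yes, 53.191.181.230 is in 53.191.181.0/24


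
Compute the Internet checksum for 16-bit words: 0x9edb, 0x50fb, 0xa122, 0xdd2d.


Sum all words (with carry folding):
+ 0x9edb = 0x9edb
+ 0x50fb = 0xefd6
+ 0xa122 = 0x90f9
+ 0xdd2d = 0x6e27
One's complement: ~0x6e27
Checksum = 0x91d8


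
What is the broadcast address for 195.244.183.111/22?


Network: 195.244.180.0/22
Host bits = 10
Set all host bits to 1:
Broadcast: 195.244.183.255


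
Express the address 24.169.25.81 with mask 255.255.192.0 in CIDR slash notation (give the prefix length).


Binary: 11111111.11111111.11000000.00000000
Count leading 1s
Prefix: /18


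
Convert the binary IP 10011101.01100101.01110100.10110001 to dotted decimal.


10011101 = 157
01100101 = 101
01110100 = 116
10110001 = 177
IP: 157.101.116.177


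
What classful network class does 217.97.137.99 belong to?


First octet: 217
Binary: 11011001
110xxxxx -> Class C (192-223)
Class C, default mask 255.255.255.0 (/24)


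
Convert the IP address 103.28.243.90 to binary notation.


103 = 01100111
28 = 00011100
243 = 11110011
90 = 01011010
Binary: 01100111.00011100.11110011.01011010


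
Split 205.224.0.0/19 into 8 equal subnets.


New prefix = 19 + 3 = 22
Each subnet has 1024 addresses
  205.224.0.0/22
  205.224.4.0/22
  205.224.8.0/22
  205.224.12.0/22
  205.224.16.0/22
  205.224.20.0/22
  205.224.24.0/22
  205.224.28.0/22
Subnets: 205.224.0.0/22, 205.224.4.0/22, 205.224.8.0/22, 205.224.12.0/22, 205.224.16.0/22, 205.224.20.0/22, 205.224.24.0/22, 205.224.28.0/22


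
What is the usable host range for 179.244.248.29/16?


Network: 179.244.0.0
Broadcast: 179.244.255.255
First usable = network + 1
Last usable = broadcast - 1
Range: 179.244.0.1 to 179.244.255.254


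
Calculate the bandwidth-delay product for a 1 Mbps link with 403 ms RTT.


BDP = bandwidth * RTT
= 1 Mbps * 403 ms
= 1 * 1e6 * 403 / 1000 bits
= 403000 bits
= 50375 bytes
= 49.1943 KB
BDP = 403000 bits (50375 bytes)


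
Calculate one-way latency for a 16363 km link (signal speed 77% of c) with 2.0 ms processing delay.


Speed = 0.77 * 3e5 km/s = 231000 km/s
Propagation delay = 16363 / 231000 = 0.0708 s = 70.8355 ms
Processing delay = 2.0 ms
Total one-way latency = 72.8355 ms


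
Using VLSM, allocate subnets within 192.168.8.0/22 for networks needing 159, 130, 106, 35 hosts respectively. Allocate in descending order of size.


159 hosts -> /24 (254 usable): 192.168.8.0/24
130 hosts -> /24 (254 usable): 192.168.9.0/24
106 hosts -> /25 (126 usable): 192.168.10.0/25
35 hosts -> /26 (62 usable): 192.168.10.128/26
Allocation: 192.168.8.0/24 (159 hosts, 254 usable); 192.168.9.0/24 (130 hosts, 254 usable); 192.168.10.0/25 (106 hosts, 126 usable); 192.168.10.128/26 (35 hosts, 62 usable)


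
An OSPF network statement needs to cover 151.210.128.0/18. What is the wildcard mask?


Subnet mask: 255.255.192.0
Wildcard = 255.255.255.255 - subnet mask
255 - 255 = 0
255 - 255 = 0
255 - 192 = 63
255 - 0 = 255
Wildcard: 0.0.63.255


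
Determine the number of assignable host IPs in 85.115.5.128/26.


Host bits = 32 - 26 = 6
Total addresses = 2^6 = 64
Usable = total - 2 (network and broadcast)
Usable hosts: 62


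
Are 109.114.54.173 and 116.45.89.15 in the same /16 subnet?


Mask: 255.255.0.0
109.114.54.173 AND mask = 109.114.0.0
116.45.89.15 AND mask = 116.45.0.0
No, different subnets (109.114.0.0 vs 116.45.0.0)


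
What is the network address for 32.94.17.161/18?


IP:   00100000.01011110.00010001.10100001
Mask: 11111111.11111111.11000000.00000000
AND operation:
Net:  00100000.01011110.00000000.00000000
Network: 32.94.0.0/18


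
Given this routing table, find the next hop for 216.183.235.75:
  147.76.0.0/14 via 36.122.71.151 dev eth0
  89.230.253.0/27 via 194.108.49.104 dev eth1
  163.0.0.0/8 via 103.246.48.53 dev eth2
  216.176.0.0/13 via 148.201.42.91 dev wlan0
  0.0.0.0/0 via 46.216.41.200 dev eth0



Longest prefix match for 216.183.235.75:
  /14 147.76.0.0: no
  /27 89.230.253.0: no
  /8 163.0.0.0: no
  /13 216.176.0.0: MATCH
  /0 0.0.0.0: MATCH
Selected: next-hop 148.201.42.91 via wlan0 (matched /13)


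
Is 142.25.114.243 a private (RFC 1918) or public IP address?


RFC 1918 private ranges:
  10.0.0.0/8 (10.0.0.0 - 10.255.255.255)
  172.16.0.0/12 (172.16.0.0 - 172.31.255.255)
  192.168.0.0/16 (192.168.0.0 - 192.168.255.255)
Public (not in any RFC 1918 range)


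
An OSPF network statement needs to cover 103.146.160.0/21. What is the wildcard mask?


Subnet mask: 255.255.248.0
Wildcard = 255.255.255.255 - subnet mask
255 - 255 = 0
255 - 255 = 0
255 - 248 = 7
255 - 0 = 255
Wildcard: 0.0.7.255


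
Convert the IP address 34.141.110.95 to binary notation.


34 = 00100010
141 = 10001101
110 = 01101110
95 = 01011111
Binary: 00100010.10001101.01101110.01011111


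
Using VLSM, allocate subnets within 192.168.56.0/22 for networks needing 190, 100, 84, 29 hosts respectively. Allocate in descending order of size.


190 hosts -> /24 (254 usable): 192.168.56.0/24
100 hosts -> /25 (126 usable): 192.168.57.0/25
84 hosts -> /25 (126 usable): 192.168.57.128/25
29 hosts -> /27 (30 usable): 192.168.58.0/27
Allocation: 192.168.56.0/24 (190 hosts, 254 usable); 192.168.57.0/25 (100 hosts, 126 usable); 192.168.57.128/25 (84 hosts, 126 usable); 192.168.58.0/27 (29 hosts, 30 usable)


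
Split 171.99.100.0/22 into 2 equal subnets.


New prefix = 22 + 1 = 23
Each subnet has 512 addresses
  171.99.100.0/23
  171.99.102.0/23
Subnets: 171.99.100.0/23, 171.99.102.0/23


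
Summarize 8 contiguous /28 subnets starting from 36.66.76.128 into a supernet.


Original prefix: /28
Number of subnets: 8 = 2^3
New prefix = 28 - 3 = 25
Supernet: 36.66.76.128/25


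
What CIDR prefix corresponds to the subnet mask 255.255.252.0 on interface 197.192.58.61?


Binary: 11111111.11111111.11111100.00000000
Count leading 1s
Prefix: /22


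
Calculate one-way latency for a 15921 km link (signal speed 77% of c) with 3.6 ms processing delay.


Speed = 0.77 * 3e5 km/s = 231000 km/s
Propagation delay = 15921 / 231000 = 0.0689 s = 68.9221 ms
Processing delay = 3.6 ms
Total one-way latency = 72.5221 ms


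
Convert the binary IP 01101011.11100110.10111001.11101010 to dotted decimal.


01101011 = 107
11100110 = 230
10111001 = 185
11101010 = 234
IP: 107.230.185.234


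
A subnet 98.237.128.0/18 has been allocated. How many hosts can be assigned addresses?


Host bits = 32 - 18 = 14
Total addresses = 2^14 = 16384
Usable = total - 2 (network and broadcast)
Usable hosts: 16382


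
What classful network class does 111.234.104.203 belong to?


First octet: 111
Binary: 01101111
0xxxxxxx -> Class A (1-126)
Class A, default mask 255.0.0.0 (/8)


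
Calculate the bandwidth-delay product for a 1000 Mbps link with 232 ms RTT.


BDP = bandwidth * RTT
= 1000 Mbps * 232 ms
= 1000 * 1e6 * 232 / 1000 bits
= 232000000 bits
= 29000000 bytes
= 28320.3125 KB
BDP = 232000000 bits (29000000 bytes)


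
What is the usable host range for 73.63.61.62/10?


Network: 73.0.0.0
Broadcast: 73.63.255.255
First usable = network + 1
Last usable = broadcast - 1
Range: 73.0.0.1 to 73.63.255.254


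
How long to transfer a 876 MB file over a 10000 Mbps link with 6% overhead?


Effective throughput = 10000 * (1 - 6/100) = 9400 Mbps
File size in Mb = 876 * 8 = 7008 Mb
Time = 7008 / 9400
Time = 0.7455 seconds


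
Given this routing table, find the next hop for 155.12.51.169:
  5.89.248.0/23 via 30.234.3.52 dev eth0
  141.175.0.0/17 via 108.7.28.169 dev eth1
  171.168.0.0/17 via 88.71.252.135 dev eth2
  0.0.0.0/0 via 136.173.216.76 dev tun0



Longest prefix match for 155.12.51.169:
  /23 5.89.248.0: no
  /17 141.175.0.0: no
  /17 171.168.0.0: no
  /0 0.0.0.0: MATCH
Selected: next-hop 136.173.216.76 via tun0 (matched /0)


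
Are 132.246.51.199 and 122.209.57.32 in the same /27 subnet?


Mask: 255.255.255.224
132.246.51.199 AND mask = 132.246.51.192
122.209.57.32 AND mask = 122.209.57.32
No, different subnets (132.246.51.192 vs 122.209.57.32)


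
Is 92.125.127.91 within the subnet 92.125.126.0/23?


Subnet network: 92.125.126.0
Test IP AND mask: 92.125.126.0
Yes, 92.125.127.91 is in 92.125.126.0/23


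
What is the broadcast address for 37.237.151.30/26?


Network: 37.237.151.0/26
Host bits = 6
Set all host bits to 1:
Broadcast: 37.237.151.63


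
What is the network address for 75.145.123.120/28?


IP:   01001011.10010001.01111011.01111000
Mask: 11111111.11111111.11111111.11110000
AND operation:
Net:  01001011.10010001.01111011.01110000
Network: 75.145.123.112/28


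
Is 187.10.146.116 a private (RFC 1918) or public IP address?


RFC 1918 private ranges:
  10.0.0.0/8 (10.0.0.0 - 10.255.255.255)
  172.16.0.0/12 (172.16.0.0 - 172.31.255.255)
  192.168.0.0/16 (192.168.0.0 - 192.168.255.255)
Public (not in any RFC 1918 range)


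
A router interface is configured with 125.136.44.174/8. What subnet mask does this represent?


/8 means 8 network bits, 24 host bits
Binary: 11111111000000000000000000000000
Mask: 255.0.0.0


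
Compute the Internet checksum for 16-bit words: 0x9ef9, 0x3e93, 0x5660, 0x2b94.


Sum all words (with carry folding):
+ 0x9ef9 = 0x9ef9
+ 0x3e93 = 0xdd8c
+ 0x5660 = 0x33ed
+ 0x2b94 = 0x5f81
One's complement: ~0x5f81
Checksum = 0xa07e


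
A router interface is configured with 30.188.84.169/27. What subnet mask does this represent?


/27 means 27 network bits, 5 host bits
Binary: 11111111111111111111111111100000
Mask: 255.255.255.224


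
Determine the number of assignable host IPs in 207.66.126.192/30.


Host bits = 32 - 30 = 2
Total addresses = 2^2 = 4
Usable = total - 2 (network and broadcast)
Usable hosts: 2


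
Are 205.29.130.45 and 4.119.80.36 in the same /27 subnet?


Mask: 255.255.255.224
205.29.130.45 AND mask = 205.29.130.32
4.119.80.36 AND mask = 4.119.80.32
No, different subnets (205.29.130.32 vs 4.119.80.32)


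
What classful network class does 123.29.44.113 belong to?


First octet: 123
Binary: 01111011
0xxxxxxx -> Class A (1-126)
Class A, default mask 255.0.0.0 (/8)


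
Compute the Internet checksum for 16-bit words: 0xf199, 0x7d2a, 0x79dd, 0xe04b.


Sum all words (with carry folding):
+ 0xf199 = 0xf199
+ 0x7d2a = 0x6ec4
+ 0x79dd = 0xe8a1
+ 0xe04b = 0xc8ed
One's complement: ~0xc8ed
Checksum = 0x3712


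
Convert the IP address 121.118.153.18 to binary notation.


121 = 01111001
118 = 01110110
153 = 10011001
18 = 00010010
Binary: 01111001.01110110.10011001.00010010


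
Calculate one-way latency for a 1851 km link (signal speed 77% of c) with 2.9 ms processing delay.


Speed = 0.77 * 3e5 km/s = 231000 km/s
Propagation delay = 1851 / 231000 = 0.008 s = 8.013 ms
Processing delay = 2.9 ms
Total one-way latency = 10.913 ms


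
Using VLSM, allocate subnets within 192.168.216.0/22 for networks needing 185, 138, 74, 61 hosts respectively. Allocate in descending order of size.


185 hosts -> /24 (254 usable): 192.168.216.0/24
138 hosts -> /24 (254 usable): 192.168.217.0/24
74 hosts -> /25 (126 usable): 192.168.218.0/25
61 hosts -> /26 (62 usable): 192.168.218.128/26
Allocation: 192.168.216.0/24 (185 hosts, 254 usable); 192.168.217.0/24 (138 hosts, 254 usable); 192.168.218.0/25 (74 hosts, 126 usable); 192.168.218.128/26 (61 hosts, 62 usable)


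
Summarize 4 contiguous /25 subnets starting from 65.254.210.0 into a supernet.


Original prefix: /25
Number of subnets: 4 = 2^2
New prefix = 25 - 2 = 23
Supernet: 65.254.210.0/23


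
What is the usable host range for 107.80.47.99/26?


Network: 107.80.47.64
Broadcast: 107.80.47.127
First usable = network + 1
Last usable = broadcast - 1
Range: 107.80.47.65 to 107.80.47.126


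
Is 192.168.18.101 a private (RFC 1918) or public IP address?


RFC 1918 private ranges:
  10.0.0.0/8 (10.0.0.0 - 10.255.255.255)
  172.16.0.0/12 (172.16.0.0 - 172.31.255.255)
  192.168.0.0/16 (192.168.0.0 - 192.168.255.255)
Private (in 192.168.0.0/16)


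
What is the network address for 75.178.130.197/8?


IP:   01001011.10110010.10000010.11000101
Mask: 11111111.00000000.00000000.00000000
AND operation:
Net:  01001011.00000000.00000000.00000000
Network: 75.0.0.0/8


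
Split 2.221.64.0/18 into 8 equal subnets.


New prefix = 18 + 3 = 21
Each subnet has 2048 addresses
  2.221.64.0/21
  2.221.72.0/21
  2.221.80.0/21
  2.221.88.0/21
  2.221.96.0/21
  2.221.104.0/21
  2.221.112.0/21
  2.221.120.0/21
Subnets: 2.221.64.0/21, 2.221.72.0/21, 2.221.80.0/21, 2.221.88.0/21, 2.221.96.0/21, 2.221.104.0/21, 2.221.112.0/21, 2.221.120.0/21


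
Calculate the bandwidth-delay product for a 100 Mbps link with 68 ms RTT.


BDP = bandwidth * RTT
= 100 Mbps * 68 ms
= 100 * 1e6 * 68 / 1000 bits
= 6800000 bits
= 850000 bytes
= 830.0781 KB
BDP = 6800000 bits (850000 bytes)


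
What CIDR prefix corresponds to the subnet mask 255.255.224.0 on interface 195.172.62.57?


Binary: 11111111.11111111.11100000.00000000
Count leading 1s
Prefix: /19


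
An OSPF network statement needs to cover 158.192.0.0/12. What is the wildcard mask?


Subnet mask: 255.240.0.0
Wildcard = 255.255.255.255 - subnet mask
255 - 255 = 0
255 - 240 = 15
255 - 0 = 255
255 - 0 = 255
Wildcard: 0.15.255.255


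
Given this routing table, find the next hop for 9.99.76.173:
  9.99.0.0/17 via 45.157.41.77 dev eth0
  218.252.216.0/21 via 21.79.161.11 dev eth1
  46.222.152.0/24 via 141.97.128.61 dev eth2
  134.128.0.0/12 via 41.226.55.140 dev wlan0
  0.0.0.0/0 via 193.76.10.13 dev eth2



Longest prefix match for 9.99.76.173:
  /17 9.99.0.0: MATCH
  /21 218.252.216.0: no
  /24 46.222.152.0: no
  /12 134.128.0.0: no
  /0 0.0.0.0: MATCH
Selected: next-hop 45.157.41.77 via eth0 (matched /17)


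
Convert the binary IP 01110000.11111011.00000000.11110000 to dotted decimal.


01110000 = 112
11111011 = 251
00000000 = 0
11110000 = 240
IP: 112.251.0.240


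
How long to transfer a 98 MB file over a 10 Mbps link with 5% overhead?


Effective throughput = 10 * (1 - 5/100) = 9.5 Mbps
File size in Mb = 98 * 8 = 784 Mb
Time = 784 / 9.5
Time = 82.5263 seconds


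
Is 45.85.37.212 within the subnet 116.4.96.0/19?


Subnet network: 116.4.96.0
Test IP AND mask: 45.85.32.0
No, 45.85.37.212 is not in 116.4.96.0/19


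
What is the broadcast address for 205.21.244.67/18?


Network: 205.21.192.0/18
Host bits = 14
Set all host bits to 1:
Broadcast: 205.21.255.255


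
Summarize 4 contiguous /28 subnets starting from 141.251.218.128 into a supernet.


Original prefix: /28
Number of subnets: 4 = 2^2
New prefix = 28 - 2 = 26
Supernet: 141.251.218.128/26


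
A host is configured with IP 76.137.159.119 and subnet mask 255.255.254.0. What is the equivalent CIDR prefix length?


Binary: 11111111.11111111.11111110.00000000
Count leading 1s
Prefix: /23


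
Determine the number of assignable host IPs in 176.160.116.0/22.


Host bits = 32 - 22 = 10
Total addresses = 2^10 = 1024
Usable = total - 2 (network and broadcast)
Usable hosts: 1022


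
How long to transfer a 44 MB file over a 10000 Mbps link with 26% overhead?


Effective throughput = 10000 * (1 - 26/100) = 7400 Mbps
File size in Mb = 44 * 8 = 352 Mb
Time = 352 / 7400
Time = 0.0476 seconds


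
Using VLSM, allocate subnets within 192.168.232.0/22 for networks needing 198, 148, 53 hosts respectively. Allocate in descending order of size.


198 hosts -> /24 (254 usable): 192.168.232.0/24
148 hosts -> /24 (254 usable): 192.168.233.0/24
53 hosts -> /26 (62 usable): 192.168.234.0/26
Allocation: 192.168.232.0/24 (198 hosts, 254 usable); 192.168.233.0/24 (148 hosts, 254 usable); 192.168.234.0/26 (53 hosts, 62 usable)


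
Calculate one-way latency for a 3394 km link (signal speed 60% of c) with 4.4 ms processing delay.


Speed = 0.6 * 3e5 km/s = 180000 km/s
Propagation delay = 3394 / 180000 = 0.0189 s = 18.8556 ms
Processing delay = 4.4 ms
Total one-way latency = 23.2556 ms


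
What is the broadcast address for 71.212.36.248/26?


Network: 71.212.36.192/26
Host bits = 6
Set all host bits to 1:
Broadcast: 71.212.36.255


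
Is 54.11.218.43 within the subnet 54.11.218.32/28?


Subnet network: 54.11.218.32
Test IP AND mask: 54.11.218.32
Yes, 54.11.218.43 is in 54.11.218.32/28


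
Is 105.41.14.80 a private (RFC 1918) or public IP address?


RFC 1918 private ranges:
  10.0.0.0/8 (10.0.0.0 - 10.255.255.255)
  172.16.0.0/12 (172.16.0.0 - 172.31.255.255)
  192.168.0.0/16 (192.168.0.0 - 192.168.255.255)
Public (not in any RFC 1918 range)


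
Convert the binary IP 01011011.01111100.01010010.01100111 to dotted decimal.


01011011 = 91
01111100 = 124
01010010 = 82
01100111 = 103
IP: 91.124.82.103


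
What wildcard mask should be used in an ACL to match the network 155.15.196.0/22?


Subnet mask: 255.255.252.0
Wildcard = 255.255.255.255 - subnet mask
255 - 255 = 0
255 - 255 = 0
255 - 252 = 3
255 - 0 = 255
Wildcard: 0.0.3.255


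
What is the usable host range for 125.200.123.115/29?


Network: 125.200.123.112
Broadcast: 125.200.123.119
First usable = network + 1
Last usable = broadcast - 1
Range: 125.200.123.113 to 125.200.123.118


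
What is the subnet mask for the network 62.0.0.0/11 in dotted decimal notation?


/11 means 11 network bits, 21 host bits
Binary: 11111111111000000000000000000000
Mask: 255.224.0.0


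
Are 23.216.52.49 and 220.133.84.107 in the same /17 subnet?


Mask: 255.255.128.0
23.216.52.49 AND mask = 23.216.0.0
220.133.84.107 AND mask = 220.133.0.0
No, different subnets (23.216.0.0 vs 220.133.0.0)


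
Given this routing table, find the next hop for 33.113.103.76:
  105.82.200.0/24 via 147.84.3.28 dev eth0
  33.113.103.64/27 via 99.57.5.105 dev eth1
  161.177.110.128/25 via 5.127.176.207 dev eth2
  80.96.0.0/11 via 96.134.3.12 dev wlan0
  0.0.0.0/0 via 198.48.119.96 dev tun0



Longest prefix match for 33.113.103.76:
  /24 105.82.200.0: no
  /27 33.113.103.64: MATCH
  /25 161.177.110.128: no
  /11 80.96.0.0: no
  /0 0.0.0.0: MATCH
Selected: next-hop 99.57.5.105 via eth1 (matched /27)


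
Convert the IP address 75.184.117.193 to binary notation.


75 = 01001011
184 = 10111000
117 = 01110101
193 = 11000001
Binary: 01001011.10111000.01110101.11000001


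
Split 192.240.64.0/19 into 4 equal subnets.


New prefix = 19 + 2 = 21
Each subnet has 2048 addresses
  192.240.64.0/21
  192.240.72.0/21
  192.240.80.0/21
  192.240.88.0/21
Subnets: 192.240.64.0/21, 192.240.72.0/21, 192.240.80.0/21, 192.240.88.0/21


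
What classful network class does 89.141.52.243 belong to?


First octet: 89
Binary: 01011001
0xxxxxxx -> Class A (1-126)
Class A, default mask 255.0.0.0 (/8)


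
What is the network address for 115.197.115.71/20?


IP:   01110011.11000101.01110011.01000111
Mask: 11111111.11111111.11110000.00000000
AND operation:
Net:  01110011.11000101.01110000.00000000
Network: 115.197.112.0/20


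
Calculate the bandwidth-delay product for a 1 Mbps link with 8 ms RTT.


BDP = bandwidth * RTT
= 1 Mbps * 8 ms
= 1 * 1e6 * 8 / 1000 bits
= 8000 bits
= 1000 bytes
BDP = 8000 bits (1000 bytes)


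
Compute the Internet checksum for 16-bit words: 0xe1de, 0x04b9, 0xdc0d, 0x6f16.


Sum all words (with carry folding):
+ 0xe1de = 0xe1de
+ 0x04b9 = 0xe697
+ 0xdc0d = 0xc2a5
+ 0x6f16 = 0x31bc
One's complement: ~0x31bc
Checksum = 0xce43


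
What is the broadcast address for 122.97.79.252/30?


Network: 122.97.79.252/30
Host bits = 2
Set all host bits to 1:
Broadcast: 122.97.79.255


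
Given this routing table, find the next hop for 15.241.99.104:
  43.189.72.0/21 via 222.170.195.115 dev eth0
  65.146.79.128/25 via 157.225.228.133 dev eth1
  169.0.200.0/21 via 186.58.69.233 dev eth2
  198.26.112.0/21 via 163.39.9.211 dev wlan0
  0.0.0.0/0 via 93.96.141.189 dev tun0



Longest prefix match for 15.241.99.104:
  /21 43.189.72.0: no
  /25 65.146.79.128: no
  /21 169.0.200.0: no
  /21 198.26.112.0: no
  /0 0.0.0.0: MATCH
Selected: next-hop 93.96.141.189 via tun0 (matched /0)


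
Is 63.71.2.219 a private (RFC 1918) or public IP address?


RFC 1918 private ranges:
  10.0.0.0/8 (10.0.0.0 - 10.255.255.255)
  172.16.0.0/12 (172.16.0.0 - 172.31.255.255)
  192.168.0.0/16 (192.168.0.0 - 192.168.255.255)
Public (not in any RFC 1918 range)


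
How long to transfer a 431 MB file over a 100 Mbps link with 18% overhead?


Effective throughput = 100 * (1 - 18/100) = 82 Mbps
File size in Mb = 431 * 8 = 3448 Mb
Time = 3448 / 82
Time = 42.0488 seconds


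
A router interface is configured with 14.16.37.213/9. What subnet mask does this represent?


/9 means 9 network bits, 23 host bits
Binary: 11111111100000000000000000000000
Mask: 255.128.0.0


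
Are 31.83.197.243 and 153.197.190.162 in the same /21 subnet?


Mask: 255.255.248.0
31.83.197.243 AND mask = 31.83.192.0
153.197.190.162 AND mask = 153.197.184.0
No, different subnets (31.83.192.0 vs 153.197.184.0)


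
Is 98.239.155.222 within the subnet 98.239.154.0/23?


Subnet network: 98.239.154.0
Test IP AND mask: 98.239.154.0
Yes, 98.239.155.222 is in 98.239.154.0/23


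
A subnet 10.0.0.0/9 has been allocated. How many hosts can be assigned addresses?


Host bits = 32 - 9 = 23
Total addresses = 2^23 = 8388608
Usable = total - 2 (network and broadcast)
Usable hosts: 8388606


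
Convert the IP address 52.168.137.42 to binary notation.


52 = 00110100
168 = 10101000
137 = 10001001
42 = 00101010
Binary: 00110100.10101000.10001001.00101010


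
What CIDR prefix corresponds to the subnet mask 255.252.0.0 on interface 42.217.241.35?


Binary: 11111111.11111100.00000000.00000000
Count leading 1s
Prefix: /14


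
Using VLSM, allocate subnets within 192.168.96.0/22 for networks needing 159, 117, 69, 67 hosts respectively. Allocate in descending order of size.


159 hosts -> /24 (254 usable): 192.168.96.0/24
117 hosts -> /25 (126 usable): 192.168.97.0/25
69 hosts -> /25 (126 usable): 192.168.97.128/25
67 hosts -> /25 (126 usable): 192.168.98.0/25
Allocation: 192.168.96.0/24 (159 hosts, 254 usable); 192.168.97.0/25 (117 hosts, 126 usable); 192.168.97.128/25 (69 hosts, 126 usable); 192.168.98.0/25 (67 hosts, 126 usable)


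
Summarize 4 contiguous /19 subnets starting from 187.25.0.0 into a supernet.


Original prefix: /19
Number of subnets: 4 = 2^2
New prefix = 19 - 2 = 17
Supernet: 187.25.0.0/17


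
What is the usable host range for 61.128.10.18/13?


Network: 61.128.0.0
Broadcast: 61.135.255.255
First usable = network + 1
Last usable = broadcast - 1
Range: 61.128.0.1 to 61.135.255.254


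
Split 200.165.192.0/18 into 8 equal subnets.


New prefix = 18 + 3 = 21
Each subnet has 2048 addresses
  200.165.192.0/21
  200.165.200.0/21
  200.165.208.0/21
  200.165.216.0/21
  200.165.224.0/21
  200.165.232.0/21
  200.165.240.0/21
  200.165.248.0/21
Subnets: 200.165.192.0/21, 200.165.200.0/21, 200.165.208.0/21, 200.165.216.0/21, 200.165.224.0/21, 200.165.232.0/21, 200.165.240.0/21, 200.165.248.0/21


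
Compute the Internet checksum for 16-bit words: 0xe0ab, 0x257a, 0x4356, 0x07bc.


Sum all words (with carry folding):
+ 0xe0ab = 0xe0ab
+ 0x257a = 0x0626
+ 0x4356 = 0x497c
+ 0x07bc = 0x5138
One's complement: ~0x5138
Checksum = 0xaec7


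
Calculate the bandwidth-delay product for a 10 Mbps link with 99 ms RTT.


BDP = bandwidth * RTT
= 10 Mbps * 99 ms
= 10 * 1e6 * 99 / 1000 bits
= 990000 bits
= 123750 bytes
= 120.8496 KB
BDP = 990000 bits (123750 bytes)


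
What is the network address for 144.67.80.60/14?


IP:   10010000.01000011.01010000.00111100
Mask: 11111111.11111100.00000000.00000000
AND operation:
Net:  10010000.01000000.00000000.00000000
Network: 144.64.0.0/14


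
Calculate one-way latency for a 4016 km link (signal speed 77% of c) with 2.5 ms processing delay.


Speed = 0.77 * 3e5 km/s = 231000 km/s
Propagation delay = 4016 / 231000 = 0.0174 s = 17.3853 ms
Processing delay = 2.5 ms
Total one-way latency = 19.8853 ms


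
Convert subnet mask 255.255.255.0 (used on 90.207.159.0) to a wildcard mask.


Subnet mask: 255.255.255.0
Wildcard = 255.255.255.255 - subnet mask
255 - 255 = 0
255 - 255 = 0
255 - 255 = 0
255 - 0 = 255
Wildcard: 0.0.0.255


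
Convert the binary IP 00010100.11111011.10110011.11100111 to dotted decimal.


00010100 = 20
11111011 = 251
10110011 = 179
11100111 = 231
IP: 20.251.179.231


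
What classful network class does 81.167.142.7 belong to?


First octet: 81
Binary: 01010001
0xxxxxxx -> Class A (1-126)
Class A, default mask 255.0.0.0 (/8)


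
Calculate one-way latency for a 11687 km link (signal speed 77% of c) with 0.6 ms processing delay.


Speed = 0.77 * 3e5 km/s = 231000 km/s
Propagation delay = 11687 / 231000 = 0.0506 s = 50.5931 ms
Processing delay = 0.6 ms
Total one-way latency = 51.1931 ms


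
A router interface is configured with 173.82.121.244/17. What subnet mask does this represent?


/17 means 17 network bits, 15 host bits
Binary: 11111111111111111000000000000000
Mask: 255.255.128.0


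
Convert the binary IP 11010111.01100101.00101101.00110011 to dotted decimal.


11010111 = 215
01100101 = 101
00101101 = 45
00110011 = 51
IP: 215.101.45.51


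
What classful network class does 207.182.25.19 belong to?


First octet: 207
Binary: 11001111
110xxxxx -> Class C (192-223)
Class C, default mask 255.255.255.0 (/24)


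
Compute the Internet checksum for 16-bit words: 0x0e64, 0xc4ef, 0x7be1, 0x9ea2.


Sum all words (with carry folding):
+ 0x0e64 = 0x0e64
+ 0xc4ef = 0xd353
+ 0x7be1 = 0x4f35
+ 0x9ea2 = 0xedd7
One's complement: ~0xedd7
Checksum = 0x1228


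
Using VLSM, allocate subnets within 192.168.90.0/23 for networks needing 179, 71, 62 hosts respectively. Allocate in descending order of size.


179 hosts -> /24 (254 usable): 192.168.90.0/24
71 hosts -> /25 (126 usable): 192.168.91.0/25
62 hosts -> /26 (62 usable): 192.168.91.128/26
Allocation: 192.168.90.0/24 (179 hosts, 254 usable); 192.168.91.0/25 (71 hosts, 126 usable); 192.168.91.128/26 (62 hosts, 62 usable)


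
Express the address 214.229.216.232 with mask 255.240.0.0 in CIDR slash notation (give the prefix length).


Binary: 11111111.11110000.00000000.00000000
Count leading 1s
Prefix: /12


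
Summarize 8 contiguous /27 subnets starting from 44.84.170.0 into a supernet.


Original prefix: /27
Number of subnets: 8 = 2^3
New prefix = 27 - 3 = 24
Supernet: 44.84.170.0/24


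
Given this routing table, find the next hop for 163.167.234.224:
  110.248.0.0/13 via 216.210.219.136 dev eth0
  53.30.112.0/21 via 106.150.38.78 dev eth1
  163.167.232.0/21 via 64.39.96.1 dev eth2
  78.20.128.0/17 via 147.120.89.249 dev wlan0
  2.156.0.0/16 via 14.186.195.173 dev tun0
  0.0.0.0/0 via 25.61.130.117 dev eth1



Longest prefix match for 163.167.234.224:
  /13 110.248.0.0: no
  /21 53.30.112.0: no
  /21 163.167.232.0: MATCH
  /17 78.20.128.0: no
  /16 2.156.0.0: no
  /0 0.0.0.0: MATCH
Selected: next-hop 64.39.96.1 via eth2 (matched /21)


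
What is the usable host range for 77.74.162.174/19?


Network: 77.74.160.0
Broadcast: 77.74.191.255
First usable = network + 1
Last usable = broadcast - 1
Range: 77.74.160.1 to 77.74.191.254


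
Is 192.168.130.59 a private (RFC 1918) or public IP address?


RFC 1918 private ranges:
  10.0.0.0/8 (10.0.0.0 - 10.255.255.255)
  172.16.0.0/12 (172.16.0.0 - 172.31.255.255)
  192.168.0.0/16 (192.168.0.0 - 192.168.255.255)
Private (in 192.168.0.0/16)


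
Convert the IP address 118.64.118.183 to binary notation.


118 = 01110110
64 = 01000000
118 = 01110110
183 = 10110111
Binary: 01110110.01000000.01110110.10110111


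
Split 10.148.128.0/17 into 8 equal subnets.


New prefix = 17 + 3 = 20
Each subnet has 4096 addresses
  10.148.128.0/20
  10.148.144.0/20
  10.148.160.0/20
  10.148.176.0/20
  10.148.192.0/20
  10.148.208.0/20
  10.148.224.0/20
  10.148.240.0/20
Subnets: 10.148.128.0/20, 10.148.144.0/20, 10.148.160.0/20, 10.148.176.0/20, 10.148.192.0/20, 10.148.208.0/20, 10.148.224.0/20, 10.148.240.0/20


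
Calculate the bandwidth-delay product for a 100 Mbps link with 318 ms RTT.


BDP = bandwidth * RTT
= 100 Mbps * 318 ms
= 100 * 1e6 * 318 / 1000 bits
= 31800000 bits
= 3975000 bytes
= 3881.8359 KB
BDP = 31800000 bits (3975000 bytes)


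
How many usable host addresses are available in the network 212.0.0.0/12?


Host bits = 32 - 12 = 20
Total addresses = 2^20 = 1048576
Usable = total - 2 (network and broadcast)
Usable hosts: 1048574


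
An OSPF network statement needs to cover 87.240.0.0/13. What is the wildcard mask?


Subnet mask: 255.248.0.0
Wildcard = 255.255.255.255 - subnet mask
255 - 255 = 0
255 - 248 = 7
255 - 0 = 255
255 - 0 = 255
Wildcard: 0.7.255.255


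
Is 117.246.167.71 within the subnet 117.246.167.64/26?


Subnet network: 117.246.167.64
Test IP AND mask: 117.246.167.64
Yes, 117.246.167.71 is in 117.246.167.64/26


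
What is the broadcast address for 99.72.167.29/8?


Network: 99.0.0.0/8
Host bits = 24
Set all host bits to 1:
Broadcast: 99.255.255.255


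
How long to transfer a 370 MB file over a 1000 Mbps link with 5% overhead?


Effective throughput = 1000 * (1 - 5/100) = 950 Mbps
File size in Mb = 370 * 8 = 2960 Mb
Time = 2960 / 950
Time = 3.1158 seconds


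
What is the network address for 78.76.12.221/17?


IP:   01001110.01001100.00001100.11011101
Mask: 11111111.11111111.10000000.00000000
AND operation:
Net:  01001110.01001100.00000000.00000000
Network: 78.76.0.0/17


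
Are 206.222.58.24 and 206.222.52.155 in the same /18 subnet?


Mask: 255.255.192.0
206.222.58.24 AND mask = 206.222.0.0
206.222.52.155 AND mask = 206.222.0.0
Yes, same subnet (206.222.0.0)


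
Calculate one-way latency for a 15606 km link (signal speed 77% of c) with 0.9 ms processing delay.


Speed = 0.77 * 3e5 km/s = 231000 km/s
Propagation delay = 15606 / 231000 = 0.0676 s = 67.5584 ms
Processing delay = 0.9 ms
Total one-way latency = 68.4584 ms


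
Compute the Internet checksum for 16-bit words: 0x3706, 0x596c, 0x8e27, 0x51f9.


Sum all words (with carry folding):
+ 0x3706 = 0x3706
+ 0x596c = 0x9072
+ 0x8e27 = 0x1e9a
+ 0x51f9 = 0x7093
One's complement: ~0x7093
Checksum = 0x8f6c


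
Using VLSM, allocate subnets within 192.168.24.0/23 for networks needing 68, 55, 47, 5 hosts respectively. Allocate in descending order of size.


68 hosts -> /25 (126 usable): 192.168.24.0/25
55 hosts -> /26 (62 usable): 192.168.24.128/26
47 hosts -> /26 (62 usable): 192.168.24.192/26
5 hosts -> /29 (6 usable): 192.168.25.0/29
Allocation: 192.168.24.0/25 (68 hosts, 126 usable); 192.168.24.128/26 (55 hosts, 62 usable); 192.168.24.192/26 (47 hosts, 62 usable); 192.168.25.0/29 (5 hosts, 6 usable)


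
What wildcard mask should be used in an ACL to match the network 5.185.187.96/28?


Subnet mask: 255.255.255.240
Wildcard = 255.255.255.255 - subnet mask
255 - 255 = 0
255 - 255 = 0
255 - 255 = 0
255 - 240 = 15
Wildcard: 0.0.0.15


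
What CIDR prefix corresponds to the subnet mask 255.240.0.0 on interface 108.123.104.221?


Binary: 11111111.11110000.00000000.00000000
Count leading 1s
Prefix: /12


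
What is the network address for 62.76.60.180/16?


IP:   00111110.01001100.00111100.10110100
Mask: 11111111.11111111.00000000.00000000
AND operation:
Net:  00111110.01001100.00000000.00000000
Network: 62.76.0.0/16


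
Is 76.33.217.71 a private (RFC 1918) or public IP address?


RFC 1918 private ranges:
  10.0.0.0/8 (10.0.0.0 - 10.255.255.255)
  172.16.0.0/12 (172.16.0.0 - 172.31.255.255)
  192.168.0.0/16 (192.168.0.0 - 192.168.255.255)
Public (not in any RFC 1918 range)


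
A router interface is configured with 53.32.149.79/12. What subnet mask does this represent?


/12 means 12 network bits, 20 host bits
Binary: 11111111111100000000000000000000
Mask: 255.240.0.0


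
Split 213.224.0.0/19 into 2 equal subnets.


New prefix = 19 + 1 = 20
Each subnet has 4096 addresses
  213.224.0.0/20
  213.224.16.0/20
Subnets: 213.224.0.0/20, 213.224.16.0/20


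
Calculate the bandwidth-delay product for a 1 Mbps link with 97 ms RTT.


BDP = bandwidth * RTT
= 1 Mbps * 97 ms
= 1 * 1e6 * 97 / 1000 bits
= 97000 bits
= 12125 bytes
= 11.8408 KB
BDP = 97000 bits (12125 bytes)


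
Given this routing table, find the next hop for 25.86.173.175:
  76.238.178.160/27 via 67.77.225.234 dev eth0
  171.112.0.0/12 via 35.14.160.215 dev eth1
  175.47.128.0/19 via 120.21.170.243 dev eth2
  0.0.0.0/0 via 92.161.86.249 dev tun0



Longest prefix match for 25.86.173.175:
  /27 76.238.178.160: no
  /12 171.112.0.0: no
  /19 175.47.128.0: no
  /0 0.0.0.0: MATCH
Selected: next-hop 92.161.86.249 via tun0 (matched /0)


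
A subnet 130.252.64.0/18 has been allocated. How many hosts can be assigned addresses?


Host bits = 32 - 18 = 14
Total addresses = 2^14 = 16384
Usable = total - 2 (network and broadcast)
Usable hosts: 16382


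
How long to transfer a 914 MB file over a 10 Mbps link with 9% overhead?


Effective throughput = 10 * (1 - 9/100) = 9.1 Mbps
File size in Mb = 914 * 8 = 7312 Mb
Time = 7312 / 9.1
Time = 803.5165 seconds


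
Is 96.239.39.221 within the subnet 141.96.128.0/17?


Subnet network: 141.96.128.0
Test IP AND mask: 96.239.0.0
No, 96.239.39.221 is not in 141.96.128.0/17


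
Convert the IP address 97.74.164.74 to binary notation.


97 = 01100001
74 = 01001010
164 = 10100100
74 = 01001010
Binary: 01100001.01001010.10100100.01001010


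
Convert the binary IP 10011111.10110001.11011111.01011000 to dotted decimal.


10011111 = 159
10110001 = 177
11011111 = 223
01011000 = 88
IP: 159.177.223.88


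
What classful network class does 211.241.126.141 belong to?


First octet: 211
Binary: 11010011
110xxxxx -> Class C (192-223)
Class C, default mask 255.255.255.0 (/24)


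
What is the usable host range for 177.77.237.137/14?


Network: 177.76.0.0
Broadcast: 177.79.255.255
First usable = network + 1
Last usable = broadcast - 1
Range: 177.76.0.1 to 177.79.255.254


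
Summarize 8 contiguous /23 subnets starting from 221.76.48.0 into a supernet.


Original prefix: /23
Number of subnets: 8 = 2^3
New prefix = 23 - 3 = 20
Supernet: 221.76.48.0/20


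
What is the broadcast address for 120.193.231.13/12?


Network: 120.192.0.0/12
Host bits = 20
Set all host bits to 1:
Broadcast: 120.207.255.255


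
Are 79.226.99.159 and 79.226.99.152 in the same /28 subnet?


Mask: 255.255.255.240
79.226.99.159 AND mask = 79.226.99.144
79.226.99.152 AND mask = 79.226.99.144
Yes, same subnet (79.226.99.144)


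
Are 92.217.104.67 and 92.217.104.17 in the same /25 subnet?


Mask: 255.255.255.128
92.217.104.67 AND mask = 92.217.104.0
92.217.104.17 AND mask = 92.217.104.0
Yes, same subnet (92.217.104.0)


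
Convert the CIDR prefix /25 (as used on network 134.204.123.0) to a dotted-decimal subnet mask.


/25 means 25 network bits, 7 host bits
Binary: 11111111111111111111111110000000
Mask: 255.255.255.128


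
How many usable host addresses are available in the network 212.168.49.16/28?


Host bits = 32 - 28 = 4
Total addresses = 2^4 = 16
Usable = total - 2 (network and broadcast)
Usable hosts: 14


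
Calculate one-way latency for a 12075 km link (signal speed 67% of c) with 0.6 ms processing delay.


Speed = 0.67 * 3e5 km/s = 201000 km/s
Propagation delay = 12075 / 201000 = 0.0601 s = 60.0746 ms
Processing delay = 0.6 ms
Total one-way latency = 60.6746 ms


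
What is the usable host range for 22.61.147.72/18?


Network: 22.61.128.0
Broadcast: 22.61.191.255
First usable = network + 1
Last usable = broadcast - 1
Range: 22.61.128.1 to 22.61.191.254


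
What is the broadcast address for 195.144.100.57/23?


Network: 195.144.100.0/23
Host bits = 9
Set all host bits to 1:
Broadcast: 195.144.101.255


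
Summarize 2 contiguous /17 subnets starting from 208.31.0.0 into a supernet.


Original prefix: /17
Number of subnets: 2 = 2^1
New prefix = 17 - 1 = 16
Supernet: 208.31.0.0/16


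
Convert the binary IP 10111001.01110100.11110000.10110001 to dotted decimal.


10111001 = 185
01110100 = 116
11110000 = 240
10110001 = 177
IP: 185.116.240.177


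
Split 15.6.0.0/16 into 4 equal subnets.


New prefix = 16 + 2 = 18
Each subnet has 16384 addresses
  15.6.0.0/18
  15.6.64.0/18
  15.6.128.0/18
  15.6.192.0/18
Subnets: 15.6.0.0/18, 15.6.64.0/18, 15.6.128.0/18, 15.6.192.0/18


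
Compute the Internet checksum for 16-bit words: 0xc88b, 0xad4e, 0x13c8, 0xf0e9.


Sum all words (with carry folding):
+ 0xc88b = 0xc88b
+ 0xad4e = 0x75da
+ 0x13c8 = 0x89a2
+ 0xf0e9 = 0x7a8c
One's complement: ~0x7a8c
Checksum = 0x8573


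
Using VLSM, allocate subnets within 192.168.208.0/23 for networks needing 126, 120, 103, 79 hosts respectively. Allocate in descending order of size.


126 hosts -> /25 (126 usable): 192.168.208.0/25
120 hosts -> /25 (126 usable): 192.168.208.128/25
103 hosts -> /25 (126 usable): 192.168.209.0/25
79 hosts -> /25 (126 usable): 192.168.209.128/25
Allocation: 192.168.208.0/25 (126 hosts, 126 usable); 192.168.208.128/25 (120 hosts, 126 usable); 192.168.209.0/25 (103 hosts, 126 usable); 192.168.209.128/25 (79 hosts, 126 usable)


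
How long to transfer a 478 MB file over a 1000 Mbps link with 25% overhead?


Effective throughput = 1000 * (1 - 25/100) = 750 Mbps
File size in Mb = 478 * 8 = 3824 Mb
Time = 3824 / 750
Time = 5.0987 seconds


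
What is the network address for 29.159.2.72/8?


IP:   00011101.10011111.00000010.01001000
Mask: 11111111.00000000.00000000.00000000
AND operation:
Net:  00011101.00000000.00000000.00000000
Network: 29.0.0.0/8


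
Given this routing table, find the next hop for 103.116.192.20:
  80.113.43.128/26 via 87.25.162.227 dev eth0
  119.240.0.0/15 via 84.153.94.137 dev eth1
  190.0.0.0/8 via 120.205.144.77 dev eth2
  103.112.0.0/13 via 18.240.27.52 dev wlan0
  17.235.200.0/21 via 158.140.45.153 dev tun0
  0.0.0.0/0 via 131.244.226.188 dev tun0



Longest prefix match for 103.116.192.20:
  /26 80.113.43.128: no
  /15 119.240.0.0: no
  /8 190.0.0.0: no
  /13 103.112.0.0: MATCH
  /21 17.235.200.0: no
  /0 0.0.0.0: MATCH
Selected: next-hop 18.240.27.52 via wlan0 (matched /13)


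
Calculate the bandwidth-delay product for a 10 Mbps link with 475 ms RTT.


BDP = bandwidth * RTT
= 10 Mbps * 475 ms
= 10 * 1e6 * 475 / 1000 bits
= 4750000 bits
= 593750 bytes
= 579.834 KB
BDP = 4750000 bits (593750 bytes)


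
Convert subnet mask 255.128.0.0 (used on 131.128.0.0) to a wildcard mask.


Subnet mask: 255.128.0.0
Wildcard = 255.255.255.255 - subnet mask
255 - 255 = 0
255 - 128 = 127
255 - 0 = 255
255 - 0 = 255
Wildcard: 0.127.255.255


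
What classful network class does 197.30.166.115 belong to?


First octet: 197
Binary: 11000101
110xxxxx -> Class C (192-223)
Class C, default mask 255.255.255.0 (/24)


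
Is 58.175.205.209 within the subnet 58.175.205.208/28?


Subnet network: 58.175.205.208
Test IP AND mask: 58.175.205.208
Yes, 58.175.205.209 is in 58.175.205.208/28


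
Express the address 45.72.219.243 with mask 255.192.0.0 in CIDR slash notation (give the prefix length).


Binary: 11111111.11000000.00000000.00000000
Count leading 1s
Prefix: /10
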